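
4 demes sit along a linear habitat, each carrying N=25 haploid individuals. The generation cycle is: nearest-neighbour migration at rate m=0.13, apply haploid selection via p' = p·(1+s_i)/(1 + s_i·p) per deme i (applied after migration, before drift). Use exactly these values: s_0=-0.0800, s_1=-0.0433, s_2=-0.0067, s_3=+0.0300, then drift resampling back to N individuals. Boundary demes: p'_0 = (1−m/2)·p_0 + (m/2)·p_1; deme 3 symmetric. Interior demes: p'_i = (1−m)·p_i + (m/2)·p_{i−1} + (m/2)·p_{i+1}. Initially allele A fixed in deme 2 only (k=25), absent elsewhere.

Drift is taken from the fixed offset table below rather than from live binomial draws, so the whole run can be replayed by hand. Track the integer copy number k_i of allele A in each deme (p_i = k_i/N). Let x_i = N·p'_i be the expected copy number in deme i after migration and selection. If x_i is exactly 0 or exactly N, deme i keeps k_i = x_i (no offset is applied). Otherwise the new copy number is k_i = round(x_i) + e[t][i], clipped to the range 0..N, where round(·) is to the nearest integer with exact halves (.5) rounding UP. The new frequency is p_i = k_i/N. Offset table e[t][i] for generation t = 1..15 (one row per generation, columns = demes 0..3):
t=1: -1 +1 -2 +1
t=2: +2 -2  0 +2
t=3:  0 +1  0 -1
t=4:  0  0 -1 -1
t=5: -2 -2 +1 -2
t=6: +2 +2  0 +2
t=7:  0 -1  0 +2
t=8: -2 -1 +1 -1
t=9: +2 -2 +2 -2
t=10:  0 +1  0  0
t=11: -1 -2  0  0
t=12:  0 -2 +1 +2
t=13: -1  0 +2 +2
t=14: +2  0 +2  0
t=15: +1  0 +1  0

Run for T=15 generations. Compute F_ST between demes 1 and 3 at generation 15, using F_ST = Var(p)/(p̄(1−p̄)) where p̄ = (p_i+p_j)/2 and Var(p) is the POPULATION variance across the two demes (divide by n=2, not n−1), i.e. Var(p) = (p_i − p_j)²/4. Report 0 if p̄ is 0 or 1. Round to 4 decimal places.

0.1543

t=0: k=[0 0 25 0]
t=1: x=[0.0000 1.5590 21.7309 1.6705] k=[0 3 20 3]
t=2: x=[0.1795 3.7662 17.7555 4.2074] k=[2 2 18 6]
t=3: x=[1.8519 2.9238 16.1416 6.9270] k=[2 4 16 6]
t=4: x=[1.9730 4.4848 14.5291 6.7953] k=[2 4 14 6]
t=5: x=[1.9730 4.3584 12.7880 6.6635] k=[0 2 14 5]
t=6: x=[0.1196 2.5469 12.5930 5.7143] k=[2 5 13 8]
t=7: x=[2.0337 5.1419 12.1130 8.4899] k=[2 4 12 10]
t=8: x=[1.9730 4.2321 11.3084 10.3086] k=[0 3 12 9]
t=9: x=[0.1795 3.2624 11.1784 9.3675] k=[2 1 13 7]
t=10: x=[1.7913 1.7708 11.7881 7.5448] k=[2 3 12 8]
t=11: x=[1.9124 3.3882 11.1135 8.4243] k=[1 1 11 8]
t=12: x=[0.9230 1.5831 10.1145 8.3587] k=[1 0 11 10]
t=13: x=[0.8628 0.7472 10.1794 10.2432] k=[0 1 12 12]
t=14: x=[0.0598 1.5831 11.2434 12.1845] k=[2 2 13 12]
t=15: x=[1.8519 2.6097 12.1780 12.2496] k=[3 3 13 12]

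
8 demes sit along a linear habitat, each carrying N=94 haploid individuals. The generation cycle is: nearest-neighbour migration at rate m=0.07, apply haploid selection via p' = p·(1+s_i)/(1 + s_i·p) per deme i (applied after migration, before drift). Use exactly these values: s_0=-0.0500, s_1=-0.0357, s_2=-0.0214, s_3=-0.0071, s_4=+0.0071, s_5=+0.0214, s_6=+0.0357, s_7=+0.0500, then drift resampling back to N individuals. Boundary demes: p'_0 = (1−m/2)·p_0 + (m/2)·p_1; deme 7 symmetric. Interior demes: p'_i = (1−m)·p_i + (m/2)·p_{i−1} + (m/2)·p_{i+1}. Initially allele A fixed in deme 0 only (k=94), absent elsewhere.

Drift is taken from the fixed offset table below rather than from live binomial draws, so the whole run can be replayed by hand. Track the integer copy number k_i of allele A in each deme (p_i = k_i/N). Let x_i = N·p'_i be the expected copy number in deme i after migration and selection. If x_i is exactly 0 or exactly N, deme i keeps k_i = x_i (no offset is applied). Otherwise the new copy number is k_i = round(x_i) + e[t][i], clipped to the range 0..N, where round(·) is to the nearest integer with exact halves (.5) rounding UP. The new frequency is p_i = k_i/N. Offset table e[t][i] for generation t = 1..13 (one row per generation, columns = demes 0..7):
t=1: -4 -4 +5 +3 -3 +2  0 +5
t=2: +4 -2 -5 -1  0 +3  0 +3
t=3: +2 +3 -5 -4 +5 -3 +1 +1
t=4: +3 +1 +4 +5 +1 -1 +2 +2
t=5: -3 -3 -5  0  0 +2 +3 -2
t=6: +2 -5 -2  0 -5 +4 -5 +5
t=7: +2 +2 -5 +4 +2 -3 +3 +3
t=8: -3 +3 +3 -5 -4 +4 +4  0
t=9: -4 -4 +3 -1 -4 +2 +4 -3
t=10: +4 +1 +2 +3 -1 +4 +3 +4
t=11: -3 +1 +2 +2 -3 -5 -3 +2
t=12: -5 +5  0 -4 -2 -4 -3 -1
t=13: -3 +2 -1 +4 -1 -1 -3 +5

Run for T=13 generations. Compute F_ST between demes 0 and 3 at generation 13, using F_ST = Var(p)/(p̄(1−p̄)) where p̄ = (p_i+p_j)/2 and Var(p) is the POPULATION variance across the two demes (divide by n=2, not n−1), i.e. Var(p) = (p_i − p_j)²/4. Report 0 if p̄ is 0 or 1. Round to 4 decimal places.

t=0: k=[94 0 0 0 0 0 0 0]
t=1: x=[90.5432 3.1765 0.0000 0.0000 0.0000 0.0000 0.0000 0.0000] k=[87 0 0 0 0 0 0 0]
t=2: x=[83.4855 2.9397 0.0000 0.0000 0.0000 0.0000 0.0000 0.0000] k=[87 1 0 0 0 0 0 0]
t=3: x=[83.5219 3.8389 0.0343 0.0000 0.0000 0.0000 0.0000 0.0000] k=[86 7 0 0 0 0 0 0]
t=4: x=[82.7363 9.2134 0.2398 0.0000 0.0000 0.0000 0.0000 0.0000] k=[86 10 4 0 0 0 0 0]
t=5: x=[82.8455 12.0626 3.9866 0.1390 0.0000 0.0000 0.0000 0.0000] k=[80 9 0 0 0 0 0 0]
t=6: x=[76.8061 10.8171 0.3083 0.0000 0.0000 0.0000 0.0000 0.0000] k=[79 6 0 0 0 0 0 0]
t=7: x=[75.7009 8.0727 0.2055 0.0000 0.0000 0.0000 0.0000 0.0000] k=[78 10 0 0 0 0 0 0]
t=8: x=[74.8497 11.6538 0.3425 0.0000 0.0000 0.0000 0.0000 0.0000] k=[72 15 3 0 0 0 0 0]
t=9: x=[69.0769 16.0845 3.2465 0.1043 0.0000 0.0000 0.0000 0.0000] k=[65 12 6 0 0 0 0 0]
t=10: x=[62.0726 13.2264 5.8796 0.2085 0.0000 0.0000 0.0000 0.0000] k=[66 14 8 3 0 0 0 0]
t=11: x=[63.1260 15.1425 7.8775 3.0489 0.1057 0.0000 0.0000 0.0000] k=[60 16 10 5 0 0 0 0]
t=12: x=[57.3194 16.8220 9.8427 4.9664 0.1762 0.0000 0.0000 0.0000] k=[52 22 10 1 0 0 0 0]
t=13: x=[49.7508 22.0113 9.9116 1.2710 0.0352 0.0000 0.0000 0.0000] k=[47 24 9 5 0 0 0 0]

0.2494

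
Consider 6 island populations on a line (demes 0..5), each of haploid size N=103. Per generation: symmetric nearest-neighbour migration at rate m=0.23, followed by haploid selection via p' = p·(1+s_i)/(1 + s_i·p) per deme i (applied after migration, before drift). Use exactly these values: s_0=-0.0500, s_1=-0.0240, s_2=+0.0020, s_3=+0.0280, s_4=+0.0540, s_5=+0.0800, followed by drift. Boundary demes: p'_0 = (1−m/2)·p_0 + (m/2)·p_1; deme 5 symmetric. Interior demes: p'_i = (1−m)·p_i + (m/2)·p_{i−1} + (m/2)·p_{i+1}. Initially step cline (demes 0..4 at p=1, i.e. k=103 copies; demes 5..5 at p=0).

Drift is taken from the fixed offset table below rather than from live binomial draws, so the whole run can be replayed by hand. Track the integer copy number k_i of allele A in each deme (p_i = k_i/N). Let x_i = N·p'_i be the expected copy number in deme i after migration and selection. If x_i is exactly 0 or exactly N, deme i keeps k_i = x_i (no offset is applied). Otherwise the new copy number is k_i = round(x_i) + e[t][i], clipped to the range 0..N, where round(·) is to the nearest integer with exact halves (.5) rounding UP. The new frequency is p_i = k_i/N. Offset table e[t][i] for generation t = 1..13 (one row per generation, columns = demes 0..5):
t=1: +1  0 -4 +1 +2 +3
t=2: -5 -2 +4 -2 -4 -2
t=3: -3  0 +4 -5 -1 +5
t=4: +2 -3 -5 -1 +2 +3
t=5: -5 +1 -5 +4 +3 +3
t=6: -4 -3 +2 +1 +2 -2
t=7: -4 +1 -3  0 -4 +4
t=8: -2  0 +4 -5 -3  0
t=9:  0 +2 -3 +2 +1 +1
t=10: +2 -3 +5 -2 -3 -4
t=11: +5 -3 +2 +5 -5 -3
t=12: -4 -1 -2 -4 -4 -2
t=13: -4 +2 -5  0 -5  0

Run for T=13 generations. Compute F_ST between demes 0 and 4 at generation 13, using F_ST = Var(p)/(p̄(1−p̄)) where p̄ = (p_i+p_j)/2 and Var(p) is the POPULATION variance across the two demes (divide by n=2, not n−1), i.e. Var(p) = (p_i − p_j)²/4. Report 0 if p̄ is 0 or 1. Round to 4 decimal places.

0.0703

t=0: k=[103 103 103 103 103 0]
t=1: x=[103.0000 103.0000 103.0000 103.0000 91.6953 12.6760] k=[103 103 103 103 94 16]
t=2: x=[103.0000 103.0000 103.0000 101.9929 86.7961 26.4545] k=[103 103 103 100 83 24]
t=3: x=[103.0000 103.0000 102.6557 98.5101 79.1475 32.4714] k=[103 103 103 94 78 37]
t=4: x=[103.0000 103.0000 101.9670 93.4373 76.1813 43.6383] k=[103 103 97 92 78 47]
t=5: x=[103.0000 102.2931 97.1261 91.2554 77.0784 52.5465] k=[103 103 92 95 80 56]
t=6: x=[103.0000 101.7043 93.6270 93.1781 79.9205 60.6909] k=[103 99 96 94 82 59]
t=7: x=[102.5159 99.0232 96.1278 93.0999 81.6391 63.5346] k=[99 100 93 93 78 68]
t=8: x=[98.9186 98.9874 93.8217 91.5589 79.5414 70.8754] k=[97 99 98 87 77 71]
t=9: x=[96.9442 98.5528 96.8615 87.4825 78.4567 73.3414] k=[97 101 94 89 79 74]
t=10: x=[97.1849 99.6573 94.2460 88.7671 80.5131 76.1313] k=[99 97 99 87 78 72]
t=11: x=[98.5570 97.3313 97.4006 87.7081 79.3177 74.3098] k=[103 94 99 93 74 71]
t=12: x=[101.9111 95.4416 97.7450 91.7840 76.8786 73.0070] k=[98 94 96 88 73 71]
t=13: x=[97.2686 94.5025 94.8650 87.5610 75.5664 72.8955] k=[93 97 90 88 71 73]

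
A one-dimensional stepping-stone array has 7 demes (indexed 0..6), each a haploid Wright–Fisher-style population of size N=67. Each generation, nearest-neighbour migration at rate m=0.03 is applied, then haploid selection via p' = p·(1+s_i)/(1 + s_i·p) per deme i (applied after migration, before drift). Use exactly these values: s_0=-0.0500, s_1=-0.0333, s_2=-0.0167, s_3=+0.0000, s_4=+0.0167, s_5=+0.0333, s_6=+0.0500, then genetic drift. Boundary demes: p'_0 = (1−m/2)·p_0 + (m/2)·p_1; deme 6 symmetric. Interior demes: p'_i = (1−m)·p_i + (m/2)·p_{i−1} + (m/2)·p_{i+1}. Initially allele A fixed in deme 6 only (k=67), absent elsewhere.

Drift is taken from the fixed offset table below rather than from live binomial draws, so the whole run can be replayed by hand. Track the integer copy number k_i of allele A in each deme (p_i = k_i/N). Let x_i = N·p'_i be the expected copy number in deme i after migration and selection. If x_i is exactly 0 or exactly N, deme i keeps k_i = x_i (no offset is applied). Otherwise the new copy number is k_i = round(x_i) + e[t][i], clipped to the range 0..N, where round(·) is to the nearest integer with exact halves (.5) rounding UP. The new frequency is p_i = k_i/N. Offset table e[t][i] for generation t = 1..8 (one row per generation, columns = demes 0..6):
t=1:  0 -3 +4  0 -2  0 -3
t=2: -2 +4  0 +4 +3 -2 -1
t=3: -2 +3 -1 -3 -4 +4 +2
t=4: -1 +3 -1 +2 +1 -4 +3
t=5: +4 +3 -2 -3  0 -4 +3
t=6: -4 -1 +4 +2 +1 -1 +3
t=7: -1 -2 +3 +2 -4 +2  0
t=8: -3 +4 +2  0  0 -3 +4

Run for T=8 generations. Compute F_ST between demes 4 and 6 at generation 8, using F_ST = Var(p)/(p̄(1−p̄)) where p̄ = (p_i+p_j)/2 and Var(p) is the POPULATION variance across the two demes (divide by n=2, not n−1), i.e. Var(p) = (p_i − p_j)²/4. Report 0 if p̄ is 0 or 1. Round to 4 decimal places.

t=0: k=[0 0 0 0 0 0 67]
t=1: x=[0.0000 0.0000 0.0000 0.0000 0.0000 1.0379 66.0422] k=[0 0 0 0 0 1 63]
t=2: x=[0.0000 0.0000 0.0000 0.0000 0.0153 1.9769 62.2883] k=[0 0 0 0 3 0 61]
t=3: x=[0.0000 0.0000 0.0000 0.0450 2.9565 0.9915 60.3818] k=[0 0 0 0 0 5 62]
t=4: x=[0.0000 0.0000 0.0000 0.0000 0.0763 5.9554 61.4005] k=[0 0 0 0 1 2 64]
t=5: x=[0.0000 0.0000 0.0000 0.0150 1.0164 3.0077 63.2467] k=[0 0 0 0 1 0 66]
t=6: x=[0.0000 0.0000 0.0000 0.0150 0.9860 1.0379 65.1021] k=[0 0 0 2 2 0 67]
t=7: x=[0.0000 0.0000 0.0295 1.9700 2.0019 1.0689 66.0422] k=[0 0 3 4 0 3 66]
t=8: x=[0.0000 0.0435 2.9226 3.9250 0.1068 4.0221 65.1451] k=[0 4 5 4 0 1 67]

1.0000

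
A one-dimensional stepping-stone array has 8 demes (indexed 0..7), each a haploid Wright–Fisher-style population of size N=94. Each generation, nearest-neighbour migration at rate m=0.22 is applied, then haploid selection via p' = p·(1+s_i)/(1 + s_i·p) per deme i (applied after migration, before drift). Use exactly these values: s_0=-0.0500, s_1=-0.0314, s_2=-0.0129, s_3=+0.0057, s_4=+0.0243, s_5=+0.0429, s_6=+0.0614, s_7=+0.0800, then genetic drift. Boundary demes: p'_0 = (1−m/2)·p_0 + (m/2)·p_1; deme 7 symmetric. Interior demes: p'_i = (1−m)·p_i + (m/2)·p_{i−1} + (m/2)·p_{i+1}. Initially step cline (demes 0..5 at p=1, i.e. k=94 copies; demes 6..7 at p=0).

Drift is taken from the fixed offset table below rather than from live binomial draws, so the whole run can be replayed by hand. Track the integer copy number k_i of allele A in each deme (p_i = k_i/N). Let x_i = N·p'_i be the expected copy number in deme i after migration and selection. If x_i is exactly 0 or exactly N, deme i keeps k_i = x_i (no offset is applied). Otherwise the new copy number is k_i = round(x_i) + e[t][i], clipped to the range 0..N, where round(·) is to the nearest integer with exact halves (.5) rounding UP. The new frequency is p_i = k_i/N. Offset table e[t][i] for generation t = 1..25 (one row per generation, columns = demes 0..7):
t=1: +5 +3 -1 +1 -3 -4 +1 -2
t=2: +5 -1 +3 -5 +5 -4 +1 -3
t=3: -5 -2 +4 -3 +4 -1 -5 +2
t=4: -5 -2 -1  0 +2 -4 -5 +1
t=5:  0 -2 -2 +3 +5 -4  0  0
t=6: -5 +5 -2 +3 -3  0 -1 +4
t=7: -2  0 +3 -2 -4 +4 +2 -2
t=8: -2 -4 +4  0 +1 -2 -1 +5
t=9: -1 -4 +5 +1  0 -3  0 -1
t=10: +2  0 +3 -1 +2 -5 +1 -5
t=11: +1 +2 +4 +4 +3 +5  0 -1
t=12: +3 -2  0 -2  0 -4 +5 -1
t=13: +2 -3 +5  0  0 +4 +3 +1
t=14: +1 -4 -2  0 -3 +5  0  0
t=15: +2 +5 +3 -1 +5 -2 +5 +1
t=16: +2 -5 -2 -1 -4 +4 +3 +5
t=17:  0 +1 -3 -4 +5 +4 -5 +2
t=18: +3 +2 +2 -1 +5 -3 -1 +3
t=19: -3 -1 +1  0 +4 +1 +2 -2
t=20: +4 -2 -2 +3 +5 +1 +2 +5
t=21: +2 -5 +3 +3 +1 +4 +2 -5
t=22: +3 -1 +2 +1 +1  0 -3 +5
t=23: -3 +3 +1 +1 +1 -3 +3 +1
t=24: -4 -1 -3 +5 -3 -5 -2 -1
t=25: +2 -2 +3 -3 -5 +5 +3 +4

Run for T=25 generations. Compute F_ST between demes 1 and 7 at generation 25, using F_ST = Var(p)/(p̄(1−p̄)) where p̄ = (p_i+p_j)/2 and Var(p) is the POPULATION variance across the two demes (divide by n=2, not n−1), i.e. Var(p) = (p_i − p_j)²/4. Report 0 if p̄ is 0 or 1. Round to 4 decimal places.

t=0: k=[94 94 94 94 94 94 0 0]
t=1: x=[94.0000 94.0000 94.0000 94.0000 94.0000 84.0403 10.9012 0.0000] k=[94 94 94 94 94 80 12 0]
t=2: x=[94.0000 94.0000 94.0000 94.0000 92.4959 74.7119 19.0491 1.4240] k=[94 94 94 94 94 71 20 0]
t=3: x=[94.0000 94.0000 94.0000 94.0000 91.5284 68.7041 24.4731 2.3716] k=[94 94 94 94 94 68 19 4]
t=4: x=[94.0000 94.0000 94.0000 94.0000 91.2058 66.2977 23.7830 6.0728] k=[94 94 94 94 93 62 19 7]
t=5: x=[94.0000 94.0000 94.0000 93.8906 89.7975 61.5779 23.4428 8.9224] k=[94 94 94 94 94 58 23 9]
t=6: x=[94.0000 94.0000 94.0000 94.0000 90.1301 59.0372 26.4271 11.2820] k=[94 94 94 94 87 59 25 15]
t=7: x=[94.0000 94.0000 94.0000 93.2343 84.8895 59.2648 28.8168 17.1530] k=[94 94 94 91 81 63 31 15]
t=8: x=[94.0000 94.0000 93.6657 90.2505 80.4016 62.3478 34.0430 17.8462] k=[94 94 94 90 81 60 33 23]
t=9: x=[94.0000 94.0000 93.5543 89.4745 79.9690 60.2539 36.1868 25.5049] k=[94 94 94 90 80 57 36 25]
t=10: x=[94.0000 94.0000 93.5543 89.3651 78.8772 58.1560 38.4463 27.6892] k=[94 94 94 88 81 53 39 23]
t=11: x=[94.0000 94.0000 93.3314 87.9224 78.9952 55.4983 40.1442 26.1889] k=[94 94 94 92 82 60 40 25]
t=12: x=[94.0000 94.0000 93.7771 91.1358 80.9521 61.1236 41.9292 28.1437] k=[94 94 94 89 81 57 47 27]
t=13: x=[94.0000 94.0000 93.4429 88.6985 79.5363 59.4627 47.3001 30.7713] k=[94 94 94 89 80 63 50 32]
t=14: x=[94.0000 94.0000 93.4429 88.5891 79.4182 64.2999 50.8440 35.6669] k=[94 94 91 89 76 69 51 36]
t=15: x=[94.0000 93.6593 91.0734 87.8229 76.9970 68.5766 52.7142 39.3995] k=[94 94 94 87 82 67 58 40]
t=16: x=[94.0000 94.0000 93.2200 87.2557 81.1684 68.4490 58.3380 43.7744] k=[94 94 91 86 77 72 61 49]
t=17: x=[94.0000 93.6593 90.7394 85.6036 77.7650 72.0545 62.1565 52.1138] k=[94 94 88 82 83 76 57 54]
t=18: x=[94.0000 93.3188 87.9267 82.8261 82.3670 75.3168 60.0626 56.0832] k=[94 94 90 82 87 72 59 59]
t=19: x=[94.0000 93.5458 89.5048 83.4832 84.9974 72.9150 61.7048 60.6734] k=[94 93 91 83 89 74 64 59]
t=20: x=[93.8842 92.8545 90.2941 84.5882 86.8502 75.1900 65.7415 61.2117] k=[94 91 88 88 92 76 68 66]
t=21: x=[93.6527 90.9059 88.2604 88.4697 89.8953 77.4603 69.7477 67.7021] k=[94 86 91 91 91 81 72 63]
t=22: x=[93.0741 87.2323 90.4054 91.0165 89.9931 81.5701 72.9882 65.5399] k=[94 86 92 92 91 82 70 71]
t=23: x=[93.0741 87.3454 91.3062 91.9017 90.2083 82.1131 72.4361 72.2049] k=[90 90 92 93 91 79 75 73]
t=24: x=[89.7989 90.1025 91.8631 92.6774 89.9931 80.3767 76.0995 74.4389] k=[86 89 89 94 87 75 74 73]
t=25: x=[85.9608 88.5073 89.4946 92.6874 86.6150 76.8080 74.9222 74.3337] k=[88 87 92 90 82 82 78 78]

0.0213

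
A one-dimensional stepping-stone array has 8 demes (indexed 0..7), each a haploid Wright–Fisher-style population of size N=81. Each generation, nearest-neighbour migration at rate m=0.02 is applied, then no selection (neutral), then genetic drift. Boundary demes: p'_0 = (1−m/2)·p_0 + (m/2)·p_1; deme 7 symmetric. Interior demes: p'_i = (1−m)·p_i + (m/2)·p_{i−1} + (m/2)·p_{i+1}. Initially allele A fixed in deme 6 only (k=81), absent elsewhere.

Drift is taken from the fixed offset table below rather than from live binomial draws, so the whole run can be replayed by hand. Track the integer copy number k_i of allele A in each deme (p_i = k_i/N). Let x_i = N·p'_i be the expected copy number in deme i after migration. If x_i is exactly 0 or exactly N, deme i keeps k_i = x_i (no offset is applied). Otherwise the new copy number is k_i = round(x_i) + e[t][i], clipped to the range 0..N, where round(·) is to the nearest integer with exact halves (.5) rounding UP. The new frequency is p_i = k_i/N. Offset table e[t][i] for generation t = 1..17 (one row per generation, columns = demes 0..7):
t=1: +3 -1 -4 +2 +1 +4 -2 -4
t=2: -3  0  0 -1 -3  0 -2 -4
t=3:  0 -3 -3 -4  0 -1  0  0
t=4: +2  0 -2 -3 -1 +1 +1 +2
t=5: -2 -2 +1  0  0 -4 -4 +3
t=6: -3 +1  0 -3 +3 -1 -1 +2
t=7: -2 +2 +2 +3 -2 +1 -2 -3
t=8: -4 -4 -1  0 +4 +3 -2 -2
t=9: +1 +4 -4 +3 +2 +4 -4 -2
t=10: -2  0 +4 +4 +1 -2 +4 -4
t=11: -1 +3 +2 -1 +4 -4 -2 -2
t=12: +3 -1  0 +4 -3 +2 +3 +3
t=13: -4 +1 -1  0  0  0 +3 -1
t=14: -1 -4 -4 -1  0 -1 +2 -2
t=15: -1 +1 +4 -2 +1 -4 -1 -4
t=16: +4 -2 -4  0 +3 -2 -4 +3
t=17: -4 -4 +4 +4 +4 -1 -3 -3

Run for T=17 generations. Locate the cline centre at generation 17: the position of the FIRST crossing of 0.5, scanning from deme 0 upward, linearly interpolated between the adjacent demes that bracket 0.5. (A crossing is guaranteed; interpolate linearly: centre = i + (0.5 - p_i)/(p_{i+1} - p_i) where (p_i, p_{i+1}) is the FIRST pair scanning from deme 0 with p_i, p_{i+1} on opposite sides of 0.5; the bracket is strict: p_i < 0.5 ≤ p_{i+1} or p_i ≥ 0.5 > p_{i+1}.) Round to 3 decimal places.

t=0: k=[0 0 0 0 0 0 81 0]
t=1: x=[0.0000 0.0000 0.0000 0.0000 0.0000 0.8100 79.3800 0.8100] k=[0 0 0 0 0 5 77 0]
t=2: x=[0.0000 0.0000 0.0000 0.0000 0.0500 5.6700 75.5100 0.7700] k=[0 0 0 0 0 6 74 0]
t=3: x=[0.0000 0.0000 0.0000 0.0000 0.0600 6.6200 72.5800 0.7400] k=[0 0 0 0 0 6 73 1]
t=4: x=[0.0000 0.0000 0.0000 0.0000 0.0600 6.6100 71.6100 1.7200] k=[0 0 0 0 0 8 73 4]
t=5: x=[0.0000 0.0000 0.0000 0.0000 0.0800 8.5700 71.6600 4.6900] k=[0 0 0 0 0 5 68 8]
t=6: x=[0.0000 0.0000 0.0000 0.0000 0.0500 5.5800 66.7700 8.6000] k=[0 0 0 0 3 5 66 11]
t=7: x=[0.0000 0.0000 0.0000 0.0300 2.9900 5.5900 64.8400 11.5500] k=[0 0 0 3 1 7 63 9]
t=8: x=[0.0000 0.0000 0.0300 2.9500 1.0800 7.5000 61.9000 9.5400] k=[0 0 0 3 5 11 60 8]
t=9: x=[0.0000 0.0000 0.0300 2.9900 5.0400 11.4300 58.9900 8.5200] k=[0 0 0 6 7 15 55 7]
t=10: x=[0.0000 0.0000 0.0600 5.9500 7.0700 15.3200 54.1200 7.4800] k=[0 0 4 10 8 13 58 3]
t=11: x=[0.0000 0.0400 4.0200 9.9200 8.0700 13.4000 57.0000 3.5500] k=[0 3 6 9 12 9 55 2]
t=12: x=[0.0300 3.0000 6.0000 9.0000 11.9400 9.4900 54.0100 2.5300] k=[3 2 6 13 9 11 57 6]
t=13: x=[2.9900 2.0500 6.0300 12.8900 9.0600 11.4400 56.0300 6.5100] k=[0 3 5 13 9 11 59 6]
t=14: x=[0.0300 2.9900 5.0600 12.8800 9.0600 11.4600 57.9900 6.5300] k=[0 0 1 12 9 10 60 5]
t=15: x=[0.0000 0.0100 1.1000 11.8600 9.0400 10.4900 58.9500 5.5500] k=[0 1 5 10 10 6 58 2]
t=16: x=[0.0100 1.0300 5.0100 9.9500 9.9600 6.5600 56.9200 2.5600] k=[4 0 1 10 13 5 53 6]
t=17: x=[3.9600 0.0500 1.0800 9.9400 12.8900 5.5600 52.0500 6.4700] k=[0 0 5 14 17 5 49 3]

5.807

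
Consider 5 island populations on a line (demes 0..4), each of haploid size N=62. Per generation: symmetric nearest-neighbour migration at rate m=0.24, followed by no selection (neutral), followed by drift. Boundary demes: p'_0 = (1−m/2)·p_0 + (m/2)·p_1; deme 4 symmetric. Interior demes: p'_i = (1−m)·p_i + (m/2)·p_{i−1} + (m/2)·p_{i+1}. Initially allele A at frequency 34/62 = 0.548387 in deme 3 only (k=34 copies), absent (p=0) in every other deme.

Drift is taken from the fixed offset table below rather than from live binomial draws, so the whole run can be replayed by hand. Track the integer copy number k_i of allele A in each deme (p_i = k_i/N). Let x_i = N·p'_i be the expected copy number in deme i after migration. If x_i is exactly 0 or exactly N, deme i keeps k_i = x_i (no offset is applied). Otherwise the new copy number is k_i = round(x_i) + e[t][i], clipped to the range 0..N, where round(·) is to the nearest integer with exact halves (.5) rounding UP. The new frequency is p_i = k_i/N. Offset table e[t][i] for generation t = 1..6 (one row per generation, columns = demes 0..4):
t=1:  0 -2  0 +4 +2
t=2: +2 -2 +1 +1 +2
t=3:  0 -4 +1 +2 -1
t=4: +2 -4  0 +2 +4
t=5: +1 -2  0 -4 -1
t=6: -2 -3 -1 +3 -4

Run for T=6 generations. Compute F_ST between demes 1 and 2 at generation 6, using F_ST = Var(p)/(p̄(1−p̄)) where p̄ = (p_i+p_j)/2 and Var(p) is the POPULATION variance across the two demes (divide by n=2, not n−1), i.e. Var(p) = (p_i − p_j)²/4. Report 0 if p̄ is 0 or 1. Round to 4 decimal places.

0.0783

t=0: k=[0 0 0 34 0]
t=1: x=[0.0000 0.0000 4.0800 25.8400 4.0800] k=[0 0 4 30 6]
t=2: x=[0.0000 0.4800 6.6400 24.0000 8.8800] k=[0 0 8 25 11]
t=3: x=[0.0000 0.9600 9.0800 21.2800 12.6800] k=[0 0 10 23 12]
t=4: x=[0.0000 1.2000 10.3600 20.1200 13.3200] k=[0 0 10 22 17]
t=5: x=[0.0000 1.2000 10.2400 19.9600 17.6000] k=[0 0 10 16 17]
t=6: x=[0.0000 1.2000 9.5200 15.4000 16.8800] k=[0 0 9 18 13]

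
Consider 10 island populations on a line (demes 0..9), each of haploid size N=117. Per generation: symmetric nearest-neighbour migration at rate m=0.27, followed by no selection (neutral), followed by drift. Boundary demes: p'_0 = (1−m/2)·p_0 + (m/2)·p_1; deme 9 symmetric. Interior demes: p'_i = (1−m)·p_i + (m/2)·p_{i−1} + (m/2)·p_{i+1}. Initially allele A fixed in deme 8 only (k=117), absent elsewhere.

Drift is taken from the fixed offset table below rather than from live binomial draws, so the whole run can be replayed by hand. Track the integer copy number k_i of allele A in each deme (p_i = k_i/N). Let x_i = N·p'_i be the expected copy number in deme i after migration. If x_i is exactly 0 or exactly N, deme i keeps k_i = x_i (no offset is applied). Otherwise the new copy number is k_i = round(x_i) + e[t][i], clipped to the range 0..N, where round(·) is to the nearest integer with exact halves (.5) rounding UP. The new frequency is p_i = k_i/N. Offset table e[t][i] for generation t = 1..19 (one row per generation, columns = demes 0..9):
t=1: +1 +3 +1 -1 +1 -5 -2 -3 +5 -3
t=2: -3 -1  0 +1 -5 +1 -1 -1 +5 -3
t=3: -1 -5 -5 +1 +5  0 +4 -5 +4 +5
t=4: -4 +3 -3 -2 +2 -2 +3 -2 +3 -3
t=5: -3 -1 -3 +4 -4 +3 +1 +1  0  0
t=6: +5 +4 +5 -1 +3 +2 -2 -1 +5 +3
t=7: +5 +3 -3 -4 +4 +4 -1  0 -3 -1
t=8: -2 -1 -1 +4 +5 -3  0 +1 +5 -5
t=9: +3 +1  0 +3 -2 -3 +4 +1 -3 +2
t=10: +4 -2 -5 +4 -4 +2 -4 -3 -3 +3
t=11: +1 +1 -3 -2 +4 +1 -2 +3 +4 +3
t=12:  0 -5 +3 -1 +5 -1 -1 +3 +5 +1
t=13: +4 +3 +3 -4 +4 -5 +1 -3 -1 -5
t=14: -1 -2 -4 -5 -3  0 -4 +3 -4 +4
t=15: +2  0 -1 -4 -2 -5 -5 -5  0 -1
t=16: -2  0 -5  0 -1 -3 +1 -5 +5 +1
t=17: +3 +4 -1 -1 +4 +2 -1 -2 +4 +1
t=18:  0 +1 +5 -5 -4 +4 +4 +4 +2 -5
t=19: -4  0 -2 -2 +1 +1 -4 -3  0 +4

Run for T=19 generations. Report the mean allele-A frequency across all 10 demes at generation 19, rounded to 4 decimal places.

t=0: k=[0 0 0 0 0 0 0 0 117 0]
t=1: x=[0.0000 0.0000 0.0000 0.0000 0.0000 0.0000 0.0000 15.7950 85.4100 15.7950] k=[0 0 0 0 0 0 0 13 90 13]
t=2: x=[0.0000 0.0000 0.0000 0.0000 0.0000 0.0000 1.7550 21.6400 69.2100 23.3950] k=[0 0 0 0 0 0 1 21 74 20]
t=3: x=[0.0000 0.0000 0.0000 0.0000 0.0000 0.1350 3.5650 25.4550 59.5550 27.2900] k=[0 0 0 0 0 0 8 20 64 32]
t=4: x=[0.0000 0.0000 0.0000 0.0000 0.0000 1.0800 8.5400 24.3200 53.7400 36.3200] k=[0 0 0 0 0 0 12 22 57 33]
t=5: x=[0.0000 0.0000 0.0000 0.0000 0.0000 1.6200 11.7300 25.3750 49.0350 36.2400] k=[0 0 0 0 0 5 13 26 49 36]
t=6: x=[0.0000 0.0000 0.0000 0.0000 0.6750 5.4050 13.6750 27.3500 44.1400 37.7550] k=[0 0 0 0 4 7 12 26 49 41]
t=7: x=[0.0000 0.0000 0.0000 0.5400 3.8650 7.2700 13.2150 27.2150 44.8150 42.0800] k=[0 0 0 0 8 11 12 27 42 41]
t=8: x=[0.0000 0.0000 0.0000 1.0800 7.3250 10.7300 13.8900 27.0000 39.8400 41.1350] k=[0 0 0 5 12 8 14 28 45 36]
t=9: x=[0.0000 0.0000 0.6750 5.2700 10.5150 9.3500 15.0800 28.4050 41.4900 37.2150] k=[0 0 1 8 9 6 19 29 38 39]
t=10: x=[0.0000 0.1350 1.8100 7.1900 8.4600 8.1600 18.5950 28.8650 36.9200 38.8650] k=[0 0 0 11 4 10 15 26 34 42]
t=11: x=[0.0000 0.0000 1.4850 8.5700 5.7550 9.8650 15.8100 25.5950 34.0000 40.9200] k=[0 0 0 7 10 11 14 29 38 44]
t=12: x=[0.0000 0.0000 0.9450 6.4600 9.7300 11.2700 15.6200 28.1900 37.5950 43.1900] k=[0 0 4 5 15 10 15 31 43 44]
t=13: x=[0.0000 0.5400 3.5950 6.2150 12.9750 11.3500 16.4850 30.4600 41.5150 43.8650] k=[0 4 7 2 17 6 17 27 41 39]
t=14: x=[0.5400 3.8650 5.9200 4.7000 13.4900 8.9700 16.8650 27.5400 38.8400 39.2700] k=[0 2 2 0 10 9 13 31 35 43]
t=15: x=[0.2700 1.7300 1.7300 1.6200 8.5150 9.6750 14.8900 29.1100 35.5400 41.9200] k=[2 2 1 0 7 5 10 24 36 41]
t=16: x=[2.0000 1.8650 1.0000 1.0800 5.7850 5.9450 11.2150 23.7300 35.0550 40.3250] k=[0 2 0 1 5 3 12 19 40 41]
t=17: x=[0.2700 1.4600 0.4050 1.4050 4.1900 4.4850 11.7300 20.8900 37.3000 40.8650] k=[3 5 0 0 8 6 11 19 41 42]
t=18: x=[3.2700 4.0550 0.6750 1.0800 6.6500 6.9450 11.4050 20.8900 38.1650 41.8650] k=[3 5 6 0 3 11 15 25 40 37]
t=19: x=[3.2700 4.8650 5.0550 1.2150 3.6750 10.4600 15.8100 25.6750 37.5700 37.4050] k=[0 5 3 0 5 11 12 23 38 41]

0.1179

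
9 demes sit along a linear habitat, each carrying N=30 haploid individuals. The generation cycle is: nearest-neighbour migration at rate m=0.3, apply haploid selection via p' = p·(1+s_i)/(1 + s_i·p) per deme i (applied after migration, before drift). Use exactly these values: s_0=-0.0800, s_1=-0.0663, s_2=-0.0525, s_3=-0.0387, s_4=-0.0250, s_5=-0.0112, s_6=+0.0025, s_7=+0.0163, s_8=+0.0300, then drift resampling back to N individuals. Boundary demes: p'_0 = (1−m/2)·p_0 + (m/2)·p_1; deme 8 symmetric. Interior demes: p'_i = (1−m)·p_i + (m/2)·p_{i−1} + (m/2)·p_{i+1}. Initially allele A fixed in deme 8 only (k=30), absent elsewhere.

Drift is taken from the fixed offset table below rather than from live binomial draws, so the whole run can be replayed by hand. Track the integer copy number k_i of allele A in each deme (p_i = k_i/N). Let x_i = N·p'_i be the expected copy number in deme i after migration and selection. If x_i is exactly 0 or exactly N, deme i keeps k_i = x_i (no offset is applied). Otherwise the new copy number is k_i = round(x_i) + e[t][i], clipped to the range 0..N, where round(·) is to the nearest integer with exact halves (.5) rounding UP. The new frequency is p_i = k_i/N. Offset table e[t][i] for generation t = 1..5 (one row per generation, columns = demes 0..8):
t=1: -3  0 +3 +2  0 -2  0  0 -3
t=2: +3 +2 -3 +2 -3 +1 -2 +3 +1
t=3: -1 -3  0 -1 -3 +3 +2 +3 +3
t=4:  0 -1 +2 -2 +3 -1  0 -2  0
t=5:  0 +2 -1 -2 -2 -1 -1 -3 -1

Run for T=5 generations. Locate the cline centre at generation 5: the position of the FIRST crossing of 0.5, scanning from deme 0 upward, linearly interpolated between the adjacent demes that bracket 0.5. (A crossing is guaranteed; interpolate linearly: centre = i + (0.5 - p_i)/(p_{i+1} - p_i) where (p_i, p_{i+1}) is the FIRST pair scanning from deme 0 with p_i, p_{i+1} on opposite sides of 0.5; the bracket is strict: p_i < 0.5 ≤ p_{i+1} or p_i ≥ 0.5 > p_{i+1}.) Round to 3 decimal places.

7.545

t=0: k=[0 0 0 0 0 0 0 0 30]
t=1: x=[0.0000 0.0000 0.0000 0.0000 0.0000 0.0000 0.0000 4.5622 25.6119] k=[0 0 0 0 0 0 0 5 23]
t=2: x=[0.0000 0.0000 0.0000 0.0000 0.0000 0.0000 0.7518 7.0367 20.4930] k=[0 0 0 0 0 0 0 10 21]
t=3: x=[0.0000 0.0000 0.0000 0.0000 0.0000 0.0000 1.5036 10.2589 19.5522] k=[0 0 0 0 0 0 4 13 23]
t=4: x=[0.0000 0.0000 0.0000 0.0000 0.0000 0.5934 4.7600 13.2695 21.6789] k=[0 0 0 0 0 0 5 11 22]
t=5: x=[0.0000 0.0000 0.0000 0.0000 0.0000 0.7418 5.1607 11.8658 20.5425] k=[0 0 0 0 0 0 4 9 20]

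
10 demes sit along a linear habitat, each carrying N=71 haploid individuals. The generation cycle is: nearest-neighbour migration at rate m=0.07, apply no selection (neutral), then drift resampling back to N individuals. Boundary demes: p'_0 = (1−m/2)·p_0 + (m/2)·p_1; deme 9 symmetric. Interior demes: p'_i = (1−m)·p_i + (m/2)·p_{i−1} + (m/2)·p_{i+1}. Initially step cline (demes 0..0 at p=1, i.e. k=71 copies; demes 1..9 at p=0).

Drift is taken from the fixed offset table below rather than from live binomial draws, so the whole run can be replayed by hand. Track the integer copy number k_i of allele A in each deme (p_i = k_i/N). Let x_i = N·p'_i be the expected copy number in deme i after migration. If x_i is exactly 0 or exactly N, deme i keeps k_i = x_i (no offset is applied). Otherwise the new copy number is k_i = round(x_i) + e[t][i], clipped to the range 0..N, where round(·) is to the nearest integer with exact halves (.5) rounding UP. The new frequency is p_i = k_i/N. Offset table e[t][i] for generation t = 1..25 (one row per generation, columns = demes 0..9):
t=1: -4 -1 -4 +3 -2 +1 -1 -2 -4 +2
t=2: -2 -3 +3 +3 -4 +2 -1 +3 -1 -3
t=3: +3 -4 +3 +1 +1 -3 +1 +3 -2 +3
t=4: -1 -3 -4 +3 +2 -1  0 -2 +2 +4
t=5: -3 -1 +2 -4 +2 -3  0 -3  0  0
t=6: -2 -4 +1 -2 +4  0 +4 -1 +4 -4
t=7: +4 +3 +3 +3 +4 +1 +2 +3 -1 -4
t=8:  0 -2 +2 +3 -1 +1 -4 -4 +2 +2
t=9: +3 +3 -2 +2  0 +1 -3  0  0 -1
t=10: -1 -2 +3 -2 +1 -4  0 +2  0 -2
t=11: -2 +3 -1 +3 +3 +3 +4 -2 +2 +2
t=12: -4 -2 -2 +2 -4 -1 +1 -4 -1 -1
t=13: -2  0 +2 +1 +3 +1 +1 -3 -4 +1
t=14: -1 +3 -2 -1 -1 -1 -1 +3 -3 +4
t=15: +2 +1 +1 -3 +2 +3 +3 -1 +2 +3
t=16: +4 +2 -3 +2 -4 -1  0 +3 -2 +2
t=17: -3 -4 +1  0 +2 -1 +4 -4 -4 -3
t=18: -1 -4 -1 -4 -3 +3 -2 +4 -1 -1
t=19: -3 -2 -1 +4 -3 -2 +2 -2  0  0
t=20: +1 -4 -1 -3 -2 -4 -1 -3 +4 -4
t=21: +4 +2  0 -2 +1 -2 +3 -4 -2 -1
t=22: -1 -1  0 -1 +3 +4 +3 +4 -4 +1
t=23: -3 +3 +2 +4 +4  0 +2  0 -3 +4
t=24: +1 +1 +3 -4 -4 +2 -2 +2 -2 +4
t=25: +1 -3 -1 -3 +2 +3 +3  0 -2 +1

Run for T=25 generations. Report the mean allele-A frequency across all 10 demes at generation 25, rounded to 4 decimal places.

t=0: k=[71 0 0 0 0 0 0 0 0 0]
t=1: x=[68.5150 2.4850 0.0000 0.0000 0.0000 0.0000 0.0000 0.0000 0.0000 0.0000] k=[65 1 0 0 0 0 0 0 0 0]
t=2: x=[62.7600 3.2050 0.0350 0.0000 0.0000 0.0000 0.0000 0.0000 0.0000 0.0000] k=[61 0 3 0 0 0 0 0 0 0]
t=3: x=[58.8650 2.2400 2.7900 0.1050 0.0000 0.0000 0.0000 0.0000 0.0000 0.0000] k=[62 0 6 1 0 0 0 0 0 0]
t=4: x=[59.8300 2.3800 5.6150 1.1400 0.0350 0.0000 0.0000 0.0000 0.0000 0.0000] k=[59 0 2 4 2 0 0 0 0 0]
t=5: x=[56.9350 2.1350 2.0000 3.8600 2.0000 0.0700 0.0000 0.0000 0.0000 0.0000] k=[54 1 4 0 4 0 0 0 0 0]
t=6: x=[52.1450 2.9600 3.7550 0.2800 3.7200 0.1400 0.0000 0.0000 0.0000 0.0000] k=[50 0 5 0 8 0 0 0 0 0]
t=7: x=[48.2500 1.9250 4.6500 0.4550 7.4400 0.2800 0.0000 0.0000 0.0000 0.0000] k=[52 5 8 3 11 1 0 0 0 0]
t=8: x=[50.3550 6.7500 7.7200 3.4550 10.3700 1.3150 0.0350 0.0000 0.0000 0.0000] k=[50 5 10 6 9 2 0 0 0 0]
t=9: x=[48.4250 6.7500 9.6850 6.2450 8.6500 2.1750 0.0700 0.0000 0.0000 0.0000] k=[51 10 8 8 9 3 0 0 0 0]
t=10: x=[49.5650 11.3650 8.0700 8.0350 8.7550 3.1050 0.1050 0.0000 0.0000 0.0000] k=[49 9 11 6 10 0 0 0 0 0]
t=11: x=[47.6000 10.4700 10.7550 6.3150 9.5100 0.3500 0.0000 0.0000 0.0000 0.0000] k=[46 13 10 9 13 3 0 0 0 0]
t=12: x=[44.8450 14.0500 10.0700 9.1750 12.5100 3.2450 0.1050 0.0000 0.0000 0.0000] k=[41 12 8 11 9 2 1 0 0 0]
t=13: x=[39.9850 12.8750 8.2450 10.8250 8.8250 2.2100 1.0000 0.0350 0.0000 0.0000] k=[38 13 10 12 12 3 2 0 0 0]
t=14: x=[37.1250 13.7700 10.1750 11.9300 11.6850 3.2800 1.9650 0.0700 0.0000 0.0000] k=[36 17 8 11 11 2 1 3 0 0]
t=15: x=[35.3350 17.3500 8.4200 10.8950 10.6850 2.2800 1.1050 2.8250 0.1050 0.0000] k=[37 18 9 8 13 5 4 2 2 0]
t=16: x=[36.3350 18.3500 9.2800 8.2100 12.5450 5.2450 3.9650 2.0700 1.9300 0.0700] k=[40 20 6 10 9 4 4 5 0 2]
t=17: x=[39.3000 20.2100 6.6300 9.8250 8.8600 4.1750 4.0350 4.7900 0.2450 1.9300] k=[36 16 8 10 11 3 8 1 0 0]
t=18: x=[35.3000 16.4200 8.3500 9.9650 10.6850 3.4550 7.5800 1.2100 0.0350 0.0000] k=[34 12 7 6 8 6 6 5 0 0]
t=19: x=[33.2300 12.5950 7.1400 6.1050 7.8600 6.0700 5.9650 4.8600 0.1750 0.0000] k=[30 11 6 10 5 4 8 3 0 0]
t=20: x=[29.3350 11.4900 6.3150 9.6850 5.1400 4.1750 7.6850 3.0700 0.1050 0.0000] k=[30 7 5 7 3 0 7 0 4 0]
t=21: x=[29.1950 7.7350 5.1400 6.7900 3.0350 0.3500 6.5100 0.3850 3.7200 0.1400] k=[33 10 5 5 4 0 10 0 2 0]
t=22: x=[32.1950 10.6300 5.1750 4.9650 3.8950 0.4900 9.3000 0.4200 1.8600 0.0700] k=[31 10 5 4 7 4 12 4 0 1]
t=23: x=[30.2650 10.5600 5.1400 4.1400 6.7900 4.3850 11.4400 4.1400 0.1750 0.9650] k=[27 14 7 8 11 4 13 4 0 5]
t=24: x=[26.5450 14.2100 7.2800 8.0700 10.6500 4.5600 12.3700 4.1750 0.3150 4.8250] k=[28 15 10 4 7 7 10 6 0 9]
t=25: x=[27.5450 15.2800 9.9650 4.3150 6.8950 7.1050 9.7550 5.9300 0.5250 8.6850] k=[29 12 9 1 9 10 13 6 0 10]

0.1394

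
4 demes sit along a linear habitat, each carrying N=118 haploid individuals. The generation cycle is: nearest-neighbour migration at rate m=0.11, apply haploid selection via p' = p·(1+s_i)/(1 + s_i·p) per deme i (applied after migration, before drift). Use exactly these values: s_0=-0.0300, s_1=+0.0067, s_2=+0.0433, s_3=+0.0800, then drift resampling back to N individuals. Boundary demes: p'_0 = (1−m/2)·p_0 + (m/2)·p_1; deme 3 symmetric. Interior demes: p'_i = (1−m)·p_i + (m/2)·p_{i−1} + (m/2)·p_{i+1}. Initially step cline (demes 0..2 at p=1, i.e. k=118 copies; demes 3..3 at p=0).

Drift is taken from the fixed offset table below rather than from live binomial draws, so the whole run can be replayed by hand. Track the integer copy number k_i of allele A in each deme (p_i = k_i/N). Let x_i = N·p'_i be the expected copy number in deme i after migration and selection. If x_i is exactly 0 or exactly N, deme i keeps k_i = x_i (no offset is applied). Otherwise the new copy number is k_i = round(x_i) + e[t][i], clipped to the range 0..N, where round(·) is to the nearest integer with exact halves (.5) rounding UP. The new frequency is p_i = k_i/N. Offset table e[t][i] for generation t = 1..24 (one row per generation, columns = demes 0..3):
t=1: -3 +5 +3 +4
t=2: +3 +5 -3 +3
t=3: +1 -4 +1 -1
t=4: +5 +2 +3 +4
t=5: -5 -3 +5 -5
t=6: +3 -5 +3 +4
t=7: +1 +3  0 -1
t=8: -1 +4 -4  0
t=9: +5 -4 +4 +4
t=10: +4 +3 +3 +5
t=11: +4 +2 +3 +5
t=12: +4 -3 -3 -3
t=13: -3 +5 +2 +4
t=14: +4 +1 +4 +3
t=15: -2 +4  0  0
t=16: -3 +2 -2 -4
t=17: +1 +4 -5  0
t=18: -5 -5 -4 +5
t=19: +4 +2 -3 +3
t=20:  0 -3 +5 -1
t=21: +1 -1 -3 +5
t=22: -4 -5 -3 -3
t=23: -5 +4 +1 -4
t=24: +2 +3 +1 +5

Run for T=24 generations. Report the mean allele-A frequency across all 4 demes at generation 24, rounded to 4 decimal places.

t=0: k=[118 118 118 0]
t=1: x=[118.0000 118.0000 111.7651 6.9785] k=[118 118 115 11]
t=2: x=[118.0000 117.8361 109.7753 17.8552] k=[118 118 107 21]
t=3: x=[118.0000 117.3990 103.4252 27.3120] k=[118 113 104 26]
t=4: x=[117.7165 112.8132 100.8361 32.0549] k=[118 115 104 36]
t=5: x=[117.8299 114.5822 101.4766 41.7932] k=[113 112 106 37]
t=6: x=[112.7956 111.7646 103.0958 42.8728] k=[116 107 106 47]
t=7: x=[115.4295 107.5040 103.3622 52.4770] k=[116 111 103 51]
t=8: x=[115.6560 110.8798 101.2000 56.1196] k=[115 115 97 56]
t=9: x=[114.9096 114.0357 96.4906 60.5250] k=[118 110 100 65]
t=10: x=[117.5464 109.9403 99.3017 69.1418] k=[118 113 102 74]
t=11: x=[117.7165 112.7039 101.6706 77.6086] k=[118 115 105 83]
t=12: x=[117.8299 114.6369 104.8437 86.0349] k=[118 112 102 83]
t=13: x=[117.6598 111.8192 102.0973 85.8754] k=[115 117 104 90]
t=14: x=[115.0229 116.1870 104.4614 92.3486] k=[118 117 108 95]
t=15: x=[117.9433 116.5695 108.1688 97.0730] k=[116 118 108 97]
t=16: x=[116.0525 117.3444 108.3281 98.8708] k=[113 118 106 95]
t=17: x=[113.1349 117.0712 106.5024 96.9682] k=[114 118 102 97]
t=18: x=[114.1069 116.9073 103.1636 98.5572] k=[109 112 99 104]
t=19: x=[108.9128 111.1631 100.6274 104.6629] k=[113 113 98 108]
t=20: x=[112.8521 112.2119 100.0303 108.1664] k=[113 109 105 107]
t=21: x=[112.6259 109.0554 105.8015 107.6407] k=[114 108 103 113]
t=22: x=[113.5411 108.1156 104.3452 112.8431] k=[110 103 101 110]
t=23: x=[109.3746 103.3608 102.1943 110.0921] k=[104 107 103 106]
t=24: x=[103.7886 106.6835 103.9192 106.6494] k=[106 110 105 112]

0.9174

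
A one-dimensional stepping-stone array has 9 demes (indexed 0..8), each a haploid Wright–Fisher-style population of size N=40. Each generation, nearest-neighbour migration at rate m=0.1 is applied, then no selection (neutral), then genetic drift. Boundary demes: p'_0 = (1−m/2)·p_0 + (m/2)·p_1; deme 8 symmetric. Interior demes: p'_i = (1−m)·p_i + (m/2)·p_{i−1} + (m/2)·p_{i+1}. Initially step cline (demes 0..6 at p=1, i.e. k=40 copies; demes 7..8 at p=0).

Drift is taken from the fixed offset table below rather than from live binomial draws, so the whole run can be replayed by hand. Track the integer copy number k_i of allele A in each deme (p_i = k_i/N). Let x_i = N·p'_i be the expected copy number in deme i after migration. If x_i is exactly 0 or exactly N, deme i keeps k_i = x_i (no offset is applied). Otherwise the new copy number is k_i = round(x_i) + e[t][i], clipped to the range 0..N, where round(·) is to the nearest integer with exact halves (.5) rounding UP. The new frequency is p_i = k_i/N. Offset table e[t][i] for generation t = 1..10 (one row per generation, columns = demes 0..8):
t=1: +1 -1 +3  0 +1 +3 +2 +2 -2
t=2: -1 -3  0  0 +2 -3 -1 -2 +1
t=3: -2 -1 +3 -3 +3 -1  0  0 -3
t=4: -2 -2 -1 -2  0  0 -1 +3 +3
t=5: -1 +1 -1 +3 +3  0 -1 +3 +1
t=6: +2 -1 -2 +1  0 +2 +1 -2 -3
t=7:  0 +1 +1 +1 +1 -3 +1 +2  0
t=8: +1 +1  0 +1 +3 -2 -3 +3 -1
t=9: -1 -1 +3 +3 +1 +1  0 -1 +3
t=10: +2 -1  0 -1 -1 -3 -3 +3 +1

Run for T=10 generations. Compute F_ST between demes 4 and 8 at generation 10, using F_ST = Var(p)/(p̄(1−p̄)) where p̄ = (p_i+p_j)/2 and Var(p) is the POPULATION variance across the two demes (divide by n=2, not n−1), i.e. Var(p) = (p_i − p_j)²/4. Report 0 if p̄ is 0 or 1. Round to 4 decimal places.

t=0: k=[40 40 40 40 40 40 40 0 0]
t=1: x=[40.0000 40.0000 40.0000 40.0000 40.0000 40.0000 38.0000 2.0000 0.0000] k=[40 40 40 40 40 40 40 4 0]
t=2: x=[40.0000 40.0000 40.0000 40.0000 40.0000 40.0000 38.2000 5.6000 0.2000] k=[40 40 40 40 40 40 37 4 1]
t=3: x=[40.0000 40.0000 40.0000 40.0000 40.0000 39.8500 35.5000 5.5000 1.1500] k=[40 40 40 40 40 39 36 6 0]
t=4: x=[40.0000 40.0000 40.0000 40.0000 39.9500 38.9000 34.6500 7.2000 0.3000] k=[40 40 40 40 40 39 34 10 3]
t=5: x=[40.0000 40.0000 40.0000 40.0000 39.9500 38.8000 33.0500 10.8500 3.3500] k=[40 40 40 40 40 39 32 14 4]
t=6: x=[40.0000 40.0000 40.0000 40.0000 39.9500 38.7000 31.4500 14.4000 4.5000] k=[40 40 40 40 40 40 32 12 2]
t=7: x=[40.0000 40.0000 40.0000 40.0000 40.0000 39.6000 31.4000 12.5000 2.5000] k=[40 40 40 40 40 37 32 15 3]
t=8: x=[40.0000 40.0000 40.0000 40.0000 39.8500 36.9000 31.4000 15.2500 3.6000] k=[40 40 40 40 40 35 28 18 3]
t=9: x=[40.0000 40.0000 40.0000 40.0000 39.7500 34.9000 27.8500 17.7500 3.7500] k=[40 40 40 40 40 36 28 17 7]
t=10: x=[40.0000 40.0000 40.0000 40.0000 39.8000 35.8000 27.8500 17.0500 7.5000] k=[40 40 40 40 39 33 25 20 9]

0.5859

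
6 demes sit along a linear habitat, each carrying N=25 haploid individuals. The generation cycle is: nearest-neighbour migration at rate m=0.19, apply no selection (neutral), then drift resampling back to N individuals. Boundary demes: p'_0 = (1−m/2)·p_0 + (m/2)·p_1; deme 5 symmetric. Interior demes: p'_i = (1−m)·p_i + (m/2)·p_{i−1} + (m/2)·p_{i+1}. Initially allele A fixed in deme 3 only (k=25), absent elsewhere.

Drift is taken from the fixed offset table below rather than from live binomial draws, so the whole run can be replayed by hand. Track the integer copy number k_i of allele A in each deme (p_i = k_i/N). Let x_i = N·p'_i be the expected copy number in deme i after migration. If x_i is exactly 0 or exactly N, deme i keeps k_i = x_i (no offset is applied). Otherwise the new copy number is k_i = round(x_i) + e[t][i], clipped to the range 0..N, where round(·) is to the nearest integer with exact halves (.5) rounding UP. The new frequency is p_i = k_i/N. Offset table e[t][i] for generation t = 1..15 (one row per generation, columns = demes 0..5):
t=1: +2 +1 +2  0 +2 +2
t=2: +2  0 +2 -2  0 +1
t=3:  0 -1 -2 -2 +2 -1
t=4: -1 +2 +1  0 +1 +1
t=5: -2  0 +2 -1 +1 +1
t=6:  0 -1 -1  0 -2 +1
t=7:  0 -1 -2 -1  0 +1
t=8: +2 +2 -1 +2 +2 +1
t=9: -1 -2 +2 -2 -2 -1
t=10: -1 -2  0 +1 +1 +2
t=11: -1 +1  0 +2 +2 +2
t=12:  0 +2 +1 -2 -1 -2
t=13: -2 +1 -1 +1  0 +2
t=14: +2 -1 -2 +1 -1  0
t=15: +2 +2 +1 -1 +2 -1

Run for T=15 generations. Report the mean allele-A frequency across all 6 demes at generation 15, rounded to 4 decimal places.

0.2867

t=0: k=[0 0 0 25 0 0]
t=1: x=[0.0000 0.0000 2.3750 20.2500 2.3750 0.0000] k=[0 0 4 20 4 0]
t=2: x=[0.0000 0.3800 5.1400 16.9600 5.1400 0.3800] k=[0 0 7 15 5 1]
t=3: x=[0.0000 0.6650 7.0950 13.2900 5.5700 1.3800] k=[0 0 5 11 8 0]
t=4: x=[0.0000 0.4750 5.0950 10.1450 7.5250 0.7600] k=[0 2 6 10 9 2]
t=5: x=[0.1900 2.1900 6.0000 9.5250 8.4300 2.6650] k=[0 2 8 9 9 4]
t=6: x=[0.1900 2.3800 7.5250 8.9050 8.5250 4.4750] k=[0 1 7 9 7 5]
t=7: x=[0.0950 1.4750 6.6200 8.6200 7.0000 5.1900] k=[0 0 5 8 7 6]
t=8: x=[0.0000 0.4750 4.8100 7.6200 7.0000 6.0950] k=[0 2 4 10 9 7]
t=9: x=[0.1900 2.0000 4.3800 9.3350 8.9050 7.1900] k=[0 0 6 7 7 6]
t=10: x=[0.0000 0.5700 5.5250 6.9050 6.9050 6.0950] k=[0 0 6 8 8 8]
t=11: x=[0.0000 0.5700 5.6200 7.8100 8.0000 8.0000] k=[0 2 6 10 10 10]
t=12: x=[0.1900 2.1900 6.0000 9.6200 10.0000 10.0000] k=[0 4 7 8 9 8]
t=13: x=[0.3800 3.9050 6.8100 8.0000 8.8100 8.0950] k=[0 5 6 9 9 10]
t=14: x=[0.4750 4.6200 6.1900 8.7150 9.0950 9.9050] k=[2 4 4 10 8 10]
t=15: x=[2.1900 3.8100 4.5700 9.2400 8.3800 9.8100] k=[4 6 6 8 10 9]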